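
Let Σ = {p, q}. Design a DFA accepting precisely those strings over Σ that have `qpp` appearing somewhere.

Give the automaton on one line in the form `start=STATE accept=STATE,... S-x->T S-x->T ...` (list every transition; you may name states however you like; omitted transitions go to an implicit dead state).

start=s0 accept=s3 s0-p->s0 s0-q->s1 s1-p->s2 s1-q->s1 s2-p->s3 s2-q->s1 s3-p->s3 s3-q->s3

Track how much of `qpp` has been matched so far: state s0 is no progress, s3 is the absorbing accept state reached once `qpp` has occurred. Intermediate states record partial matches; on a mismatch, fall back to the longest reusable overlap.
        p   q  
>  s0   s0  s1 
   s1   s2  s1 
   s2   s3  s1 
 * s3   s3  s3 
(> = start, * = accepting)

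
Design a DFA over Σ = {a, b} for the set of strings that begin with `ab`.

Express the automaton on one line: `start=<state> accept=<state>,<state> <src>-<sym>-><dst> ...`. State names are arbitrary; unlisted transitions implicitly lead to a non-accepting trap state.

Walk along `ab` while the input agrees: from s0 take `a` to s1, and so on. Any deviation drops to the rejecting sink s3. Once s2 is reached the prefix is confirmed and every continuation is accepted.
4 states suffice.
        a   b  
>  s0   s1  s3 
   s1   s3  s2 
 * s2   s2  s2 
   s3   s3  s3 
(> = start, * = accepting)

start=s0 accept=s2 s0-a->s1 s0-b->s3 s1-a->s3 s1-b->s2 s2-a->s2 s2-b->s2 s3-a->s3 s3-b->s3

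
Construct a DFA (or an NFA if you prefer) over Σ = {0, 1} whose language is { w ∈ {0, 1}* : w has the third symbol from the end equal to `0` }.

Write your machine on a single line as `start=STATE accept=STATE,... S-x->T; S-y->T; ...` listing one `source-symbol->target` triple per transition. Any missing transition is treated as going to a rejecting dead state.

Because acceptance depends on a position counted from the end, the machine has to buffer the most recent 3 symbols. Make each state the string of the last up-to-3 symbols read; on input `x` shift the window left and append `x`. Accept when the buffered window has length 3 and begins with `0`.
15 states suffice.
       0  1 
>  A   B  C 
   B   D  E 
   C   F  G 
   D   H  I 
   E   J  K 
   F   L  M 
   G   N  O 
 * H   H  I 
 * I   J  K 
 * J   L  M 
 * K   N  O 
   L   H  I 
   M   J  K 
   N   L  M 
   O   N  O 
(> = start, * = accepting)

start=A; accept=H,I,J,K; A-0->B; A-1->C; B-0->D; B-1->E; C-0->F; C-1->G; D-0->H; D-1->I; E-0->J; E-1->K; F-0->L; F-1->M; G-0->N; G-1->O; H-0->H; H-1->I; I-0->J; I-1->K; J-0->L; J-1->M; K-0->N; K-1->O; L-0->H; L-1->I; M-0->J; M-1->K; N-0->L; N-1->M; O-0->N; O-1->O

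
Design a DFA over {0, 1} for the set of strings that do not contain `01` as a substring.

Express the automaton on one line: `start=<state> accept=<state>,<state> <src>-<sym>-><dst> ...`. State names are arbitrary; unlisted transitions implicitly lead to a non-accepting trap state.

start=q0 accept=q0,q1 q0-0->q1 q0-1->q0 q1-0->q1 q1-1->q2 q2-0->q2 q2-1->q2

This is the complement of 'contains `01`'. Use the same substring-matching states — q0 through q2 holding how much of `01` has just been matched — but flip the accepting set: everything except the trap q2 accepts.
        0   1  
>* q0   q1  q0 
 * q1   q1  q2 
   q2   q2  q2 
(> = start, * = accepting)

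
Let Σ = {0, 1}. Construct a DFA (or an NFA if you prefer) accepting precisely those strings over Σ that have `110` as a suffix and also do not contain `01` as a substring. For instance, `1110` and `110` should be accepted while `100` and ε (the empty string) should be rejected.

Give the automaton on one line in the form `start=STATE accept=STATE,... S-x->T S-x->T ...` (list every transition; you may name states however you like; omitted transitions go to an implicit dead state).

start=q0 accept=q4 q0-0->q1 q0-1->q2 q1-0->q1 q1-1->q1 q2-0->q1 q2-1->q3 q3-0->q4 q3-1->q3 q4-0->q1 q4-1->q1

Build one automaton per condition and run them in lockstep. The first has 4 states tracking how much of the suffix `110` has currently been matched; the second has 3 states tracking partial matches of the forbidden pattern `01`. A product state is a pair (one from each), accepting exactly when both do. After merging equivalent states the machine shrinks.
With 5 states:
        0   1  
>  q0   q1  q2 
   q1   q1  q1 
   q2   q1  q3 
   q3   q4  q3 
 * q4   q1  q1 
(> = start, * = accepting)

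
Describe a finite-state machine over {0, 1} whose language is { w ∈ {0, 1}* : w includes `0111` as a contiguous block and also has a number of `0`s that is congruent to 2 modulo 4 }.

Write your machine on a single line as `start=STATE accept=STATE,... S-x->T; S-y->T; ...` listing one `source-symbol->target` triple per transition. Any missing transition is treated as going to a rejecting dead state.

Build one automaton per condition and run them in lockstep. The first has 5 states tracking whether and how much of `0111` has been seen; the second has 4 states tracking the count of `0`s modulo 4. A product state is a pair (one from each), accepting exactly when both do.
A 17-state machine:
          0    1  
>  q0     q1   q0 
   q1     q2   q3 
   q2     q4   q5 
   q3     q2   q6 
   q4     q7   q8 
   q5     q4   q9 
   q6     q2  q10 
   q7     q1  q11 
   q8     q7  q12 
   q9     q4  q13 
   q10   q13  q10 
   q11    q1  q14 
   q12    q7  q15 
 * q13   q15  q13 
   q14    q1  q16 
   q15   q16  q15 
   q16   q10  q16 
(> = start, * = accepting)

start=q0; accept=q13; q0-0->q1; q0-1->q0; q1-0->q2; q1-1->q3; q2-0->q4; q2-1->q5; q3-0->q2; q3-1->q6; q4-0->q7; q4-1->q8; q5-0->q4; q5-1->q9; q6-0->q2; q6-1->q10; q7-0->q1; q7-1->q11; q8-0->q7; q8-1->q12; q9-0->q4; q9-1->q13; q10-0->q13; q10-1->q10; q11-0->q1; q11-1->q14; q12-0->q7; q12-1->q15; q13-0->q15; q13-1->q13; q14-0->q1; q14-1->q16; q15-0->q16; q15-1->q15; q16-0->q10; q16-1->q16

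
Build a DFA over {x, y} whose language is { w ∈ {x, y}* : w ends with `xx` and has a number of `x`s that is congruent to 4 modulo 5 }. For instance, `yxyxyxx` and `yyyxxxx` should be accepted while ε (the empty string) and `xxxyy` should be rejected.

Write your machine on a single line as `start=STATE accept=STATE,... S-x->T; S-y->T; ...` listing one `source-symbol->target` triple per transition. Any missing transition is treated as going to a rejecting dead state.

start=q0; accept=q7; q0-x->q1; q0-y->q0; q1-x->q2; q1-y->q3; q2-x->q4; q2-y->q5; q3-x->q6; q3-y->q3; q4-x->q7; q4-y->q8; q5-x->q9; q5-y->q5; q6-x->q4; q6-y->q5; q7-x->q10; q7-y->q11; q8-x->q12; q8-y->q8; q9-x->q7; q9-y->q8; q10-x->q13; q10-y->q0; q11-x->q14; q11-y->q11; q12-x->q10; q12-y->q11; q13-x->q2; q13-y->q3; q14-x->q13; q14-y->q0

Run two small machines in parallel and take their product. One (3 states) tracks how much of the suffix `xx` has currently been matched; the other (5 states) tracks the count of `x`s modulo 5. Each combined state is a pair, one component from each; accept when both components accept.
15 states suffice.
          x    y  
>  q0     q1   q0 
   q1     q2   q3 
   q2     q4   q5 
   q3     q6   q3 
   q4     q7   q8 
   q5     q9   q5 
   q6     q4   q5 
 * q7    q10  q11 
   q8    q12   q8 
   q9     q7   q8 
   q10   q13   q0 
   q11   q14  q11 
   q12   q10  q11 
   q13    q2   q3 
   q14   q13   q0 
(> = start, * = accepting)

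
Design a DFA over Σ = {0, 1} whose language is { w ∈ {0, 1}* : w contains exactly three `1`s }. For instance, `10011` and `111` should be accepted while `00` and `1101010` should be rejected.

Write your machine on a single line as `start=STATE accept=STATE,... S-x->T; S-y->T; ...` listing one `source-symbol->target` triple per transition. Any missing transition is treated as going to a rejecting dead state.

start=A; accept=D; A-0->A; A-1->B; B-0->B; B-1->C; C-0->C; C-1->D; D-0->D; D-1->E; E-0->E; E-1->E

Only the number of `1`s matters, and only up to 4. Make a chain A → B → C → D → E advanced by each `1` (with E absorbing); every other symbol self-loops. The accepting set is {D}.
With 5 states:
       0  1 
>  A   A  B 
   B   B  C 
   C   C  D 
 * D   D  E 
   E   E  E 
(> = start, * = accepting)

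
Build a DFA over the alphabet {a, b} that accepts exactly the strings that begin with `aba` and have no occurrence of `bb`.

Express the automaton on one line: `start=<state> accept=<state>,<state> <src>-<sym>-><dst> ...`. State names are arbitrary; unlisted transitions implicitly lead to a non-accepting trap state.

start=q0 accept=q4,q5 q0-a->q1 q0-b->q2 q1-a->q2 q1-b->q3 q2-a->q2 q2-b->q2 q3-a->q4 q3-b->q2 q4-a->q4 q4-b->q5 q5-a->q4 q5-b->q2

Handle the two conditions separately and then intersect. The first has 5 states tracking whether the input so far still matches the prefix `aba`; the second has 3 states tracking partial matches of the forbidden pattern `bb`. A product state is a pair (one from each), accepting exactly when both do. After merging equivalent states the machine shrinks.
        a   b  
>  q0   q1  q2 
   q1   q2  q3 
   q2   q2  q2 
   q3   q4  q2 
 * q4   q4  q5 
 * q5   q4  q2 
(> = start, * = accepting)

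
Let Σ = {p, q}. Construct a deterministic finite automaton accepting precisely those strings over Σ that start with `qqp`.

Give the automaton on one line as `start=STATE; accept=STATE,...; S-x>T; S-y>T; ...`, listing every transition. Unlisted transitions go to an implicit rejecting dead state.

Check the first 3 symbols one by one: s0 through s2 record how many have matched `qqp` so far; any wrong symbol goes to the dead state s4. After all 3 match we enter the accepting sink s3.
        p   q  
>  s0   s4  s1 
   s1   s4  s2 
   s2   s3  s4 
 * s3   s3  s3 
   s4   s4  s4 
(> = start, * = accepting)

start=s0; accept=s3; s0-p>s4; s0-q>s1; s1-p>s4; s1-q>s2; s2-p>s3; s2-q>s4; s3-p>s3; s3-q>s3; s4-p>s4; s4-q>s4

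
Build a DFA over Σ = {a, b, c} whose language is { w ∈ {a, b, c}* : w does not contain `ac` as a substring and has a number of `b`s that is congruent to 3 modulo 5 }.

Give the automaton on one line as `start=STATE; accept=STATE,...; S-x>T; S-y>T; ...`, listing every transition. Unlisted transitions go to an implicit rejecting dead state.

start=q0; accept=q8,q10; q0-a>q1; q0-b>q2; q0-c>q0; q1-a>q1; q1-b>q2; q1-c>q3; q2-a>q4; q2-b>q5; q2-c>q2; q3-a>q3; q3-b>q6; q3-c>q3; q4-a>q4; q4-b>q5; q4-c>q6; q5-a>q7; q5-b>q8; q5-c>q5; q6-a>q6; q6-b>q9; q6-c>q6; q7-a>q7; q7-b>q8; q7-c>q9; q8-a>q10; q8-b>q11; q8-c>q8; q9-a>q9; q9-b>q12; q9-c>q9; q10-a>q10; q10-b>q11; q10-c>q12; q11-a>q13; q11-b>q0; q11-c>q11; q12-a>q12; q12-b>q14; q12-c>q12; q13-a>q13; q13-b>q0; q13-c>q14; q14-a>q14; q14-b>q3; q14-c>q14

Run two small machines in parallel and take their product. One (3 states) tracks partial matches of the forbidden pattern `ac`; the other (5 states) tracks the count of `b`s modulo 5. Each combined state is a pair, one component from each; accept when both components accept.
With 15 states:
          a    b    c  
>  q0     q1   q2   q0 
   q1     q1   q2   q3 
   q2     q4   q5   q2 
   q3     q3   q6   q3 
   q4     q4   q5   q6 
   q5     q7   q8   q5 
   q6     q6   q9   q6 
   q7     q7   q8   q9 
 * q8    q10  q11   q8 
   q9     q9  q12   q9 
 * q10   q10  q11  q12 
   q11   q13   q0  q11 
   q12   q12  q14  q12 
   q13   q13   q0  q14 
   q14   q14   q3  q14 
(> = start, * = accepting)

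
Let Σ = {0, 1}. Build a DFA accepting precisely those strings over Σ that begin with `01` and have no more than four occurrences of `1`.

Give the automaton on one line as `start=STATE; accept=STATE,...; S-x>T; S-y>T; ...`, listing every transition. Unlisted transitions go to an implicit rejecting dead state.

Build one automaton per condition and run them in lockstep. The first has 4 states tracking whether the input so far still matches the prefix `01`; the second has 6 states tracking the count of `1`s, saturating at 5. A product state is a pair (one from each), accepting exactly when both do. After merging equivalent states the machine shrinks.
        0   1  
>  q0   q1  q2 
   q1   q2  q3 
   q2   q2  q2 
 * q3   q3  q4 
 * q4   q4  q5 
 * q5   q5  q6 
 * q6   q6  q2 
(> = start, * = accepting)

start=q0; accept=q3,q4,q5,q6; q0-0>q1; q0-1>q2; q1-0>q2; q1-1>q3; q2-0>q2; q2-1>q2; q3-0>q3; q3-1>q4; q4-0>q4; q4-1>q5; q5-0>q5; q5-1>q6; q6-0>q6; q6-1>q2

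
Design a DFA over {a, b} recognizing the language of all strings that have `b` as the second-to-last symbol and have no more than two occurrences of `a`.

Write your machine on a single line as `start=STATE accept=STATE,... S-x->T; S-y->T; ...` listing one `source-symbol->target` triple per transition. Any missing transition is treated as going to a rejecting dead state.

start=q0; accept=q5,q6,q9,q10,q11; q0-a->q1; q0-b->q2; q1-a->q3; q1-b->q4; q2-a->q5; q2-b->q6; q3-a->q7; q3-b->q8; q4-a->q9; q4-b->q10; q5-a->q3; q5-b->q4; q6-a->q5; q6-b->q6; q7-a->q7; q7-b->q7; q8-a->q7; q8-b->q11; q9-a->q7; q9-b->q8; q10-a->q9; q10-b->q10; q11-a->q7; q11-b->q11

Run two small machines in parallel and take their product. The first has 7 states tracking the last 2 symbols read; the second has 4 states tracking the count of `a`s, saturating at 3. A product state is a pair (one from each), accepting exactly when both do. Equivalent product states are then merged.
          a    b  
>  q0     q1   q2 
   q1     q3   q4 
   q2     q5   q6 
   q3     q7   q8 
   q4     q9  q10 
 * q5     q3   q4 
 * q6     q5   q6 
   q7     q7   q7 
   q8     q7  q11 
 * q9     q7   q8 
 * q10    q9  q10 
 * q11    q7  q11 
(> = start, * = accepting)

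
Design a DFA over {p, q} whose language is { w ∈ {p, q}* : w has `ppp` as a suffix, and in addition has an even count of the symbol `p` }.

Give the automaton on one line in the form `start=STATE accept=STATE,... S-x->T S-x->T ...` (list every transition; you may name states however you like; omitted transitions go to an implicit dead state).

start=A accept=E A-p->B A-q->A B-p->C B-q->B C-p->D C-q->A D-p->E D-q->B E-p->D E-q->A

Run two small machines in parallel and take their product. The first has 4 states tracking how much of the suffix `ppp` has currently been matched; the second has 2 states tracking the count of `p`s modulo 2. A product state is a pair (one from each), accepting exactly when both do. Minimizing collapses redundant product states.
       p  q 
>  A   B  A 
   B   C  B 
   C   D  A 
   D   E  B 
 * E   D  A 
(> = start, * = accepting)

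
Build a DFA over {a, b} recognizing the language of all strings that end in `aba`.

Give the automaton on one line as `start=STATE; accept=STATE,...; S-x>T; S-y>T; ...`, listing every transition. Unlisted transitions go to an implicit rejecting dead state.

start=S0; accept=S3; S0-a>S1; S0-b>S0; S1-a>S1; S1-b>S2; S2-a>S3; S2-b>S0; S3-a>S1; S3-b>S2

Let each state record the length of the longest suffix of the input read so far that is also a prefix of `aba`. S1 means the last symbol is `a`; S2 means the last 2 symbols are `ab`; S3 means the last 3 symbols are `aba`. Accept only at S3, where the string currently ends in `aba`.
A 4-state machine:
        a   b  
>  S0   S1  S0 
   S1   S1  S2 
   S2   S3  S0 
 * S3   S1  S2 
(> = start, * = accepting)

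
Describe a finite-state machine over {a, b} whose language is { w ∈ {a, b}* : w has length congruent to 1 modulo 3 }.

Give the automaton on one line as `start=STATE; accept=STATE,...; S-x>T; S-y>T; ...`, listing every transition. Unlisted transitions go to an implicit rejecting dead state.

Count input length modulo 3: every symbol advances one step around the cycle q0 → q1 → q2 → q0. Accept at q1.
3 states suffice.
        a   b  
>  q0   q1  q1 
 * q1   q2  q2 
   q2   q0  q0 
(> = start, * = accepting)

start=q0; accept=q1; q0-a>q1; q0-b>q1; q1-a>q2; q1-b>q2; q2-a>q0; q2-b>q0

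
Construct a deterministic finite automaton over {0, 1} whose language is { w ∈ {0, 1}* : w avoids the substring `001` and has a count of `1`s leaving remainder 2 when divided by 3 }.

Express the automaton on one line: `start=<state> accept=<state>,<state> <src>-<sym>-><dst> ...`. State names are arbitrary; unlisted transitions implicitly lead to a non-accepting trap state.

Run two small machines in parallel and take their product. The first has 4 states tracking partial matches of the forbidden pattern `001`; the second has 3 states tracking the count of `1`s modulo 3. A product state is a pair (one from each), accepting exactly when both do. After merging equivalent states the machine shrinks.
An 8-state machine:
        0   1  
>  q0   q1  q2 
   q1   q3  q2 
   q2   q4  q5 
   q3   q3  q3 
   q4   q3  q5 
 * q5   q6  q0 
 * q6   q7  q0 
 * q7   q7  q3 
(> = start, * = accepting)

start=q0 accept=q5,q6,q7 q0-0->q1 q0-1->q2 q1-0->q3 q1-1->q2 q2-0->q4 q2-1->q5 q3-0->q3 q3-1->q3 q4-0->q3 q4-1->q5 q5-0->q6 q5-1->q0 q6-0->q7 q6-1->q0 q7-0->q7 q7-1->q3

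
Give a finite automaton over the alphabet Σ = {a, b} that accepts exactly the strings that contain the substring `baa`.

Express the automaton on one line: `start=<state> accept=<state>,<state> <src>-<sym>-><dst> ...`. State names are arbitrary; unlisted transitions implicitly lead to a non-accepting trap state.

States q0..q2 record the length of the longest prefix of `baa` that matches the current input suffix. Reaching q3 means `baa` has been seen, and we stay there forever. Accept from q3.
        a   b  
>  q0   q0  q1 
   q1   q2  q1 
   q2   q3  q1 
 * q3   q3  q3 
(> = start, * = accepting)

start=q0 accept=q3 q0-a->q0 q0-b->q1 q1-a->q2 q1-b->q1 q2-a->q3 q2-b->q1 q3-a->q3 q3-b->q3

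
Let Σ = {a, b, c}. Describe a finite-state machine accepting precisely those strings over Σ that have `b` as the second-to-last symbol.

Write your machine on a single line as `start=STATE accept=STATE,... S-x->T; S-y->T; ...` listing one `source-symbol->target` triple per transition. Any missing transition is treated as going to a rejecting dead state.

start=s0; accept=s7,s8,s9; s0-a->s1; s0-b->s2; s0-c->s3; s1-a->s4; s1-b->s5; s1-c->s6; s2-a->s7; s2-b->s8; s2-c->s9; s3-a->s10; s3-b->s11; s3-c->s12; s4-a->s4; s4-b->s5; s4-c->s6; s5-a->s7; s5-b->s8; s5-c->s9; s6-a->s10; s6-b->s11; s6-c->s12; s7-a->s4; s7-b->s5; s7-c->s6; s8-a->s7; s8-b->s8; s8-c->s9; s9-a->s10; s9-b->s11; s9-c->s12; s10-a->s4; s10-b->s5; s10-c->s6; s11-a->s7; s11-b->s8; s11-c->s9; s12-a->s10; s12-b->s11; s12-c->s12

Because acceptance depends on a position counted from the end, the machine has to buffer the most recent 2 symbols. Make each state the string of the last up-to-2 symbols read; on input `x` shift the window left and append `x`. Accept when the buffered window has length 2 and begins with `b`.
With 13 states:
          a    b    c  
>  s0     s1   s2   s3 
   s1     s4   s5   s6 
   s2     s7   s8   s9 
   s3    s10  s11  s12 
   s4     s4   s5   s6 
   s5     s7   s8   s9 
   s6    s10  s11  s12 
 * s7     s4   s5   s6 
 * s8     s7   s8   s9 
 * s9    s10  s11  s12 
   s10    s4   s5   s6 
   s11    s7   s8   s9 
   s12   s10  s11  s12 
(> = start, * = accepting)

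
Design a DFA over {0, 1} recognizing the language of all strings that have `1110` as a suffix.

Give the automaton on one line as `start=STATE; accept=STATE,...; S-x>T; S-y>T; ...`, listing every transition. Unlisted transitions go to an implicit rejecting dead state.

start=A; accept=E; A-0>A; A-1>B; B-0>A; B-1>C; C-0>A; C-1>D; D-0>E; D-1>D; E-0>A; E-1>B

Let each state record the length of the longest suffix of the input read so far that is also a prefix of `1110`. B means the last symbol is `1`; C means the last 2 symbols are `11`; D means the last 3 symbols are `111`; E means the last 4 symbols are `1110`. Accept only at E, where the string currently ends in `1110`.
A 5-state machine:
       0  1 
>  A   A  B 
   B   A  C 
   C   A  D 
   D   E  D 
 * E   A  B 
(> = start, * = accepting)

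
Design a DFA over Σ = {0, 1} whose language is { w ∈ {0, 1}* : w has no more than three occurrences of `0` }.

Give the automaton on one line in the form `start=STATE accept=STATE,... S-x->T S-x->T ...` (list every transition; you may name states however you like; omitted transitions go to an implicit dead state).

start=A accept=A,B,C,D A-0->B A-1->A B-0->C B-1->B C-0->D C-1->C D-0->E D-1->D E-0->E E-1->E

Only the number of `0`s matters, and only up to 4. Make a chain A → B → C → D → E advanced by each `0` (with E absorbing); every other symbol self-loops. The accepting set is {A, B, C, D}.
With 5 states:
       0  1 
>* A   B  A 
 * B   C  B 
 * C   D  C 
 * D   E  D 
   E   E  E 
(> = start, * = accepting)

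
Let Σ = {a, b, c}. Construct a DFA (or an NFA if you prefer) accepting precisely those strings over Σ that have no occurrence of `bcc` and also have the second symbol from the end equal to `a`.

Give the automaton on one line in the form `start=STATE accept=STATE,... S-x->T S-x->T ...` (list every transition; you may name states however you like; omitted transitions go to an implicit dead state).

Run two small machines in parallel and take their product. One (4 states) tracks partial matches of the forbidden pattern `bcc`; the other (13 states) tracks the last 2 symbols read. Each combined state is a pair, one component from each; accept when both components accept. Equivalent product states are then merged.
        a   b   c  
>  S0   S1  S2  S0 
   S1   S3  S4  S5 
   S2   S1  S2  S6 
 * S3   S3  S4  S5 
 * S4   S1  S2  S6 
 * S5   S1  S2  S0 
   S6   S1  S2  S7 
   S7   S7  S7  S7 
(> = start, * = accepting)

start=S0 accept=S3,S4,S5 S0-a->S1 S0-b->S2 S0-c->S0 S1-a->S3 S1-b->S4 S1-c->S5 S2-a->S1 S2-b->S2 S2-c->S6 S3-a->S3 S3-b->S4 S3-c->S5 S4-a->S1 S4-b->S2 S4-c->S6 S5-a->S1 S5-b->S2 S5-c->S0 S6-a->S1 S6-b->S2 S6-c->S7 S7-a->S7 S7-b->S7 S7-c->S7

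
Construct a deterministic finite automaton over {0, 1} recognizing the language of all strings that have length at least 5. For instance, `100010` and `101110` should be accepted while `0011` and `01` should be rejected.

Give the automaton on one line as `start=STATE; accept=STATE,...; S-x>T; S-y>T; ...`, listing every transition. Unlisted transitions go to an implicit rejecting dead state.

start=S0; accept=S5,S6; S0-0>S1; S0-1>S1; S1-0>S2; S1-1>S2; S2-0>S3; S2-1>S3; S3-0>S4; S3-1>S4; S4-0>S5; S4-1>S5; S5-0>S6; S5-1>S6; S6-0>S6; S6-1>S6

We only need to distinguish lengths 0, 1, …, 5, and '>5'. Chain S0 → S1 → S2 → S3 → S4 → S5 → S6 on every symbol, with S6 looping. Accepting states: {S5, S6}.
With 7 states:
        0   1  
>  S0   S1  S1 
   S1   S2  S2 
   S2   S3  S3 
   S3   S4  S4 
   S4   S5  S5 
 * S5   S6  S6 
 * S6   S6  S6 
(> = start, * = accepting)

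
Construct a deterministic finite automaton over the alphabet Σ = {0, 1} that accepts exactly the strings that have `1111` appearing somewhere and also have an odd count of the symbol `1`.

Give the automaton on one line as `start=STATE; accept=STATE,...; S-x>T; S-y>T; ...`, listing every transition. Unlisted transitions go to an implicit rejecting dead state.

Build one automaton per condition and run them in lockstep. One (5 states) tracks whether and how much of `1111` has been seen; the other (2 states) tracks the count of `1`s modulo 2. Each combined state is a pair, one component from each; accept when both components accept.
With 10 states:
        0   1  
>  q0   q0  q1 
   q1   q2  q3 
   q2   q2  q4 
   q3   q0  q5 
   q4   q0  q6 
   q5   q2  q7 
   q6   q2  q8 
   q7   q7  q9 
   q8   q0  q9 
 * q9   q9  q7 
(> = start, * = accepting)

start=q0; accept=q9; q0-0>q0; q0-1>q1; q1-0>q2; q1-1>q3; q2-0>q2; q2-1>q4; q3-0>q0; q3-1>q5; q4-0>q0; q4-1>q6; q5-0>q2; q5-1>q7; q6-0>q2; q6-1>q8; q7-0>q7; q7-1>q9; q8-0>q0; q8-1>q9; q9-0>q9; q9-1>q7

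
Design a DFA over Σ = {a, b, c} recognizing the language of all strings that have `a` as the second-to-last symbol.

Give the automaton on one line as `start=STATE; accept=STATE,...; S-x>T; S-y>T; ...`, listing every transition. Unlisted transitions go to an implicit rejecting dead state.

Because acceptance depends on a position counted from the end, the machine has to buffer the most recent 2 symbols. Make each state the string of the last up-to-2 symbols read; on input `x` shift the window left and append `x`. Accept when the buffered window has length 2 and begins with `a`.
13 states suffice.
          a    b    c  
>  s0     s1   s2   s3 
   s1     s4   s5   s6 
   s2     s7   s8   s9 
   s3    s10  s11  s12 
 * s4     s4   s5   s6 
 * s5     s7   s8   s9 
 * s6    s10  s11  s12 
   s7     s4   s5   s6 
   s8     s7   s8   s9 
   s9    s10  s11  s12 
   s10    s4   s5   s6 
   s11    s7   s8   s9 
   s12   s10  s11  s12 
(> = start, * = accepting)

start=s0; accept=s4,s5,s6; s0-a>s1; s0-b>s2; s0-c>s3; s1-a>s4; s1-b>s5; s1-c>s6; s2-a>s7; s2-b>s8; s2-c>s9; s3-a>s10; s3-b>s11; s3-c>s12; s4-a>s4; s4-b>s5; s4-c>s6; s5-a>s7; s5-b>s8; s5-c>s9; s6-a>s10; s6-b>s11; s6-c>s12; s7-a>s4; s7-b>s5; s7-c>s6; s8-a>s7; s8-b>s8; s8-c>s9; s9-a>s10; s9-b>s11; s9-c>s12; s10-a>s4; s10-b>s5; s10-c>s6; s11-a>s7; s11-b>s8; s11-c>s9; s12-a>s10; s12-b>s11; s12-c>s12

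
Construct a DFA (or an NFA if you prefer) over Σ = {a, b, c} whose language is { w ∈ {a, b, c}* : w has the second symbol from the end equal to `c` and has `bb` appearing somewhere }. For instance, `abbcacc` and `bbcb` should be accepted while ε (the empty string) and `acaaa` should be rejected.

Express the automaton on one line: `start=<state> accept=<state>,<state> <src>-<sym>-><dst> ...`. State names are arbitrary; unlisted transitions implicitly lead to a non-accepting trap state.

Run two small machines in parallel and take their product. One (13 states) tracks the last 2 symbols read; the other (3 states) tracks whether and how much of `bb` has been seen. Each combined state is a pair, one component from each; accept when both components accept.
A 21-state machine:
          a    b    c  
>  S0     S1   S2   S3 
   S1     S4   S5   S6 
   S2     S7   S8   S9 
   S3    S10  S11  S12 
   S4     S4   S5   S6 
   S5     S7   S8   S9 
   S6    S10  S11  S12 
   S7     S4   S5   S6 
   S8    S13   S8  S14 
   S9    S10  S11  S12 
   S10    S4   S5   S6 
   S11    S7   S8   S9 
   S12   S10  S11  S12 
   S13   S15  S16  S17 
   S14   S18  S19  S20 
   S15   S15  S16  S17 
   S16   S13   S8  S14 
   S17   S18  S19  S20 
 * S18   S15  S16  S17 
 * S19   S13   S8  S14 
 * S20   S18  S19  S20 
(> = start, * = accepting)

start=S0 accept=S18,S19,S20 S0-a->S1 S0-b->S2 S0-c->S3 S1-a->S4 S1-b->S5 S1-c->S6 S2-a->S7 S2-b->S8 S2-c->S9 S3-a->S10 S3-b->S11 S3-c->S12 S4-a->S4 S4-b->S5 S4-c->S6 S5-a->S7 S5-b->S8 S5-c->S9 S6-a->S10 S6-b->S11 S6-c->S12 S7-a->S4 S7-b->S5 S7-c->S6 S8-a->S13 S8-b->S8 S8-c->S14 S9-a->S10 S9-b->S11 S9-c->S12 S10-a->S4 S10-b->S5 S10-c->S6 S11-a->S7 S11-b->S8 S11-c->S9 S12-a->S10 S12-b->S11 S12-c->S12 S13-a->S15 S13-b->S16 S13-c->S17 S14-a->S18 S14-b->S19 S14-c->S20 S15-a->S15 S15-b->S16 S15-c->S17 S16-a->S13 S16-b->S8 S16-c->S14 S17-a->S18 S17-b->S19 S17-c->S20 S18-a->S15 S18-b->S16 S18-c->S17 S19-a->S13 S19-b->S8 S19-c->S14 S20-a->S18 S20-b->S19 S20-c->S20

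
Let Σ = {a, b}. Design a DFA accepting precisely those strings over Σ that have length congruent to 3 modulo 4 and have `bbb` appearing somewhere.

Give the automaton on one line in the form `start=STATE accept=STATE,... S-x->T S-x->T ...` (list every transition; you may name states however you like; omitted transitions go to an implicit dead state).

Run two small machines in parallel and take their product. The first has 4 states tracking the input length modulo 4; the second has 4 states tracking whether and how much of `bbb` has been seen. A product state is a pair (one from each), accepting exactly when both do.
A 16-state machine:
          a    b  
>  S0     S1   S2 
   S1     S3   S4 
   S2     S3   S5 
   S3     S6   S7 
   S4     S6   S8 
   S5     S6   S9 
   S6     S0  S10 
   S7     S0  S11 
   S8     S0  S12 
 * S9    S12  S12 
   S10    S1  S13 
   S11    S1  S14 
   S12   S14  S14 
   S13    S3  S15 
   S14   S15  S15 
   S15    S9   S9 
(> = start, * = accepting)

start=S0 accept=S9 S0-a->S1 S0-b->S2 S1-a->S3 S1-b->S4 S2-a->S3 S2-b->S5 S3-a->S6 S3-b->S7 S4-a->S6 S4-b->S8 S5-a->S6 S5-b->S9 S6-a->S0 S6-b->S10 S7-a->S0 S7-b->S11 S8-a->S0 S8-b->S12 S9-a->S12 S9-b->S12 S10-a->S1 S10-b->S13 S11-a->S1 S11-b->S14 S12-a->S14 S12-b->S14 S13-a->S3 S13-b->S15 S14-a->S15 S14-b->S15 S15-a->S9 S15-b->S9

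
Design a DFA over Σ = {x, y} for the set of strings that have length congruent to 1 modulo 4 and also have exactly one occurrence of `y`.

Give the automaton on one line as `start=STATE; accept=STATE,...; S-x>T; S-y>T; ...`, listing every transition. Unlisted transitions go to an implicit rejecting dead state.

Run two small machines in parallel and take their product. One (4 states) tracks the input length modulo 4; the other (3 states) tracks the count of `y`s, saturating at 2. Each combined state is a pair, one component from each; accept when both components accept.
A 12-state machine:
          x    y  
>  q0     q1   q2 
   q1     q3   q4 
 * q2     q4   q5 
   q3     q6   q7 
   q4     q7   q8 
   q5     q8   q8 
   q6     q0   q9 
   q7     q9  q10 
   q8    q10  q10 
   q9     q2  q11 
   q10   q11  q11 
   q11    q5   q5 
(> = start, * = accepting)

start=q0; accept=q2; q0-x>q1; q0-y>q2; q1-x>q3; q1-y>q4; q2-x>q4; q2-y>q5; q3-x>q6; q3-y>q7; q4-x>q7; q4-y>q8; q5-x>q8; q5-y>q8; q6-x>q0; q6-y>q9; q7-x>q9; q7-y>q10; q8-x>q10; q8-y>q10; q9-x>q2; q9-y>q11; q10-x>q11; q10-y>q11; q11-x>q5; q11-y>q5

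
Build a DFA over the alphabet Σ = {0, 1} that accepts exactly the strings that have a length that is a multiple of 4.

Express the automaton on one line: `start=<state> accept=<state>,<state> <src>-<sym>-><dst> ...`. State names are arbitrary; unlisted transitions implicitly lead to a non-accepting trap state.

Only the length mod 4 matters, so use a 4-cycle: from any state, every input symbol moves to the next state, wrapping S3 back to S0. Mark S0 accepting.
        0   1  
>* S0   S1  S1 
   S1   S2  S2 
   S2   S3  S3 
   S3   S0  S0 
(> = start, * = accepting)

start=S0 accept=S0 S0-0->S1 S0-1->S1 S1-0->S2 S1-1->S2 S2-0->S3 S2-1->S3 S3-0->S0 S3-1->S0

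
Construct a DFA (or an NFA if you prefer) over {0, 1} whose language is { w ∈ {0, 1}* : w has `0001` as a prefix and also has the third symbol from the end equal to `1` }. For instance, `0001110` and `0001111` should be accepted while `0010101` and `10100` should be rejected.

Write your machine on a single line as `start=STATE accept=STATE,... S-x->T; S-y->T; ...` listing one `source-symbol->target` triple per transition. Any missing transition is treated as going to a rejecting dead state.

start=s0; accept=s19,s20,s21,s22; s0-0->s1; s0-1->s2; s1-0->s3; s1-1->s4; s2-0->s5; s2-1->s6; s3-0->s7; s3-1->s8; s4-0->s9; s4-1->s10; s5-0->s11; s5-1->s12; s6-0->s13; s6-1->s14; s7-0->s15; s7-1->s16; s8-0->s9; s8-1->s10; s9-0->s11; s9-1->s12; s10-0->s13; s10-1->s14; s11-0->s15; s11-1->s8; s12-0->s9; s12-1->s10; s13-0->s11; s13-1->s12; s14-0->s13; s14-1->s14; s15-0->s15; s15-1->s8; s16-0->s17; s16-1->s18; s17-0->s19; s17-1->s20; s18-0->s21; s18-1->s22; s19-0->s23; s19-1->s16; s20-0->s17; s20-1->s18; s21-0->s19; s21-1->s20; s22-0->s21; s22-1->s22; s23-0->s23; s23-1->s16

Build one automaton per condition and run them in lockstep. The first has 6 states tracking whether the input so far still matches the prefix `0001`; the second has 15 states tracking the last 3 symbols read. A product state is a pair (one from each), accepting exactly when both do.
A 24-state machine:
          0    1  
>  s0     s1   s2 
   s1     s3   s4 
   s2     s5   s6 
   s3     s7   s8 
   s4     s9  s10 
   s5    s11  s12 
   s6    s13  s14 
   s7    s15  s16 
   s8     s9  s10 
   s9    s11  s12 
   s10   s13  s14 
   s11   s15   s8 
   s12    s9  s10 
   s13   s11  s12 
   s14   s13  s14 
   s15   s15   s8 
   s16   s17  s18 
   s17   s19  s20 
   s18   s21  s22 
 * s19   s23  s16 
 * s20   s17  s18 
 * s21   s19  s20 
 * s22   s21  s22 
   s23   s23  s16 
(> = start, * = accepting)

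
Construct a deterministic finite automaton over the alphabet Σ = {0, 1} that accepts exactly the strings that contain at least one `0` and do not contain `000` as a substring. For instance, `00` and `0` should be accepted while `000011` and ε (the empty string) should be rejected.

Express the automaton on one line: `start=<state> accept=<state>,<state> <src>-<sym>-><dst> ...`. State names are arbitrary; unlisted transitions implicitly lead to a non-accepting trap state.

Handle the two conditions separately and then intersect. The first has 3 states tracking the count of `0`s, saturating at 2; the second has 4 states tracking partial matches of the forbidden pattern `000`. A product state is a pair (one from each), accepting exactly when both do.
With 7 states:
       0  1 
>  A   B  A 
 * B   C  D 
 * C   E  F 
 * D   G  D 
   E   E  E 
 * F   G  F 
 * G   C  F 
(> = start, * = accepting)

start=A accept=B,C,D,F,G A-0->B A-1->A B-0->C B-1->D C-0->E C-1->F D-0->G D-1->D E-0->E E-1->E F-0->G F-1->F G-0->C G-1->F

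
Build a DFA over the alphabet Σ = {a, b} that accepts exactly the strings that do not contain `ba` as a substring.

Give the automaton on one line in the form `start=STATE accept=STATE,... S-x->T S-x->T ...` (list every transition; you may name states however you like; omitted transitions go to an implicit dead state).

Track partial matches of the forbidden pattern `ba`. State s2 is a dead state reached once `ba` has occurred; every other state accepts. s0 means no part of `ba` is currently matched.
A 3-state machine:
        a   b  
>* s0   s0  s1 
 * s1   s2  s1 
   s2   s2  s2 
(> = start, * = accepting)

start=s0 accept=s0,s1 s0-a->s0 s0-b->s1 s1-a->s2 s1-b->s1 s2-a->s2 s2-b->s2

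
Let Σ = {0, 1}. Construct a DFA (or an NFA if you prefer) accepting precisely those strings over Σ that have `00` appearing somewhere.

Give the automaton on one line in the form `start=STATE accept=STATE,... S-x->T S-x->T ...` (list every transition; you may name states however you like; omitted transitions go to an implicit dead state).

States S0..S1 record the length of the longest prefix of `00` that matches the current input suffix. Reaching S2 means `00` has been seen, and we stay there forever. Accept from S2.
        0   1  
>  S0   S1  S0 
   S1   S2  S0 
 * S2   S2  S2 
(> = start, * = accepting)

start=S0 accept=S2 S0-0->S1 S0-1->S0 S1-0->S2 S1-1->S0 S2-0->S2 S2-1->S2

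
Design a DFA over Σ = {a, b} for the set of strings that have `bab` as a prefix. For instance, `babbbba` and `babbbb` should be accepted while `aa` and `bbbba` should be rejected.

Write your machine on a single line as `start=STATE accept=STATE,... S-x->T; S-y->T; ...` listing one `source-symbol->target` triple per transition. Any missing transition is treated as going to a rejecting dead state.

Check the first 3 symbols one by one: q0 through q2 record how many have matched `bab` so far; any wrong symbol goes to the dead state q4. After all 3 match we enter the accepting sink q3.
With 5 states:
        a   b  
>  q0   q4  q1 
   q1   q2  q4 
   q2   q4  q3 
 * q3   q3  q3 
   q4   q4  q4 
(> = start, * = accepting)

start=q0; accept=q3; q0-a->q4; q0-b->q1; q1-a->q2; q1-b->q4; q2-a->q4; q2-b->q3; q3-a->q3; q3-b->q3; q4-a->q4; q4-b->q4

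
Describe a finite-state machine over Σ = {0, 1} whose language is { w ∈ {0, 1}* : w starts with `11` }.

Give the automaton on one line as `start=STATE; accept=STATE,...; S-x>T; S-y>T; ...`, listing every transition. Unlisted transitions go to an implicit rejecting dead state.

start=q0; accept=q2; q0-0>q3; q0-1>q1; q1-0>q3; q1-1>q2; q2-0>q2; q2-1>q2; q3-0>q3; q3-1>q3

Walk along `11` while the input agrees: from q0 take `1` to q1, and so on. Any deviation drops to the rejecting sink q3. Once q2 is reached the prefix is confirmed and every continuation is accepted.
        0   1  
>  q0   q3  q1 
   q1   q3  q2 
 * q2   q2  q2 
   q3   q3  q3 
(> = start, * = accepting)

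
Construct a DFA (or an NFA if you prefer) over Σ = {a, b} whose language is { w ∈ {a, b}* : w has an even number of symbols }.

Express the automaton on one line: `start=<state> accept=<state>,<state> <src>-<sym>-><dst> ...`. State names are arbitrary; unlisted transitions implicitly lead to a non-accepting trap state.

start=q0 accept=q0 q0-a->q1 q0-b->q1 q1-a->q0 q1-b->q0

Only the length mod 2 matters, so use a 2-cycle: from any state, every input symbol moves to the next state, wrapping q1 back to q0. Mark q0 accepting.
        a   b  
>* q0   q1  q1 
   q1   q0  q0 
(> = start, * = accepting)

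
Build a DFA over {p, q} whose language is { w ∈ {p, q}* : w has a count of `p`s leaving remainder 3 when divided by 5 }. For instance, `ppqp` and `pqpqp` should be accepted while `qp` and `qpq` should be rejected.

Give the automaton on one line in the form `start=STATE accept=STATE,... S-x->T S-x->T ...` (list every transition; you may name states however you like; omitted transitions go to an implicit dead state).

Keep the running count of `p`s modulo 5: each `p` advances along the cycle A → B → C → D → E → A while other symbols loop. Accept at D.
With 5 states:
       p  q 
>  A   B  A 
   B   C  B 
   C   D  C 
 * D   E  D 
   E   A  E 
(> = start, * = accepting)

start=A accept=D A-p->B A-q->A B-p->C B-q->B C-p->D C-q->C D-p->E D-q->D E-p->A E-q->E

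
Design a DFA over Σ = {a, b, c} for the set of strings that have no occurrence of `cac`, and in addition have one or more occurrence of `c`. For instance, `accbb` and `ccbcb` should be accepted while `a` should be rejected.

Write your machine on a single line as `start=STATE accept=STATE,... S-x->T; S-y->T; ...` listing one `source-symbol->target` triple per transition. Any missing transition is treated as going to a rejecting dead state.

Run two small machines in parallel and take their product. One (4 states) tracks partial matches of the forbidden pattern `cac`; the other (3 states) tracks the count of `c`s, saturating at 2. Each combined state is a pair, one component from each; accept when both components accept.
With 8 states:
        a   b   c  
>  q0   q0  q0  q1 
 * q1   q2  q3  q4 
 * q2   q3  q3  q5 
 * q3   q3  q3  q4 
 * q4   q6  q7  q4 
   q5   q5  q5  q5 
 * q6   q7  q7  q5 
 * q7   q7  q7  q4 
(> = start, * = accepting)

start=q0; accept=q1,q2,q3,q4,q6,q7; q0-a->q0; q0-b->q0; q0-c->q1; q1-a->q2; q1-b->q3; q1-c->q4; q2-a->q3; q2-b->q3; q2-c->q5; q3-a->q3; q3-b->q3; q3-c->q4; q4-a->q6; q4-b->q7; q4-c->q4; q5-a->q5; q5-b->q5; q5-c->q5; q6-a->q7; q6-b->q7; q6-c->q5; q7-a->q7; q7-b->q7; q7-c->q4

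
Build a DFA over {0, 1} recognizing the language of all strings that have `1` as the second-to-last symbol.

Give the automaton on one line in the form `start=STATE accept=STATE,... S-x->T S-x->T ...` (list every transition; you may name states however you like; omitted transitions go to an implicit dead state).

start=A accept=F,G A-0->B A-1->C B-0->D B-1->E C-0->F C-1->G D-0->D D-1->E E-0->F E-1->G F-0->D F-1->E G-0->F G-1->G

Because acceptance depends on a position counted from the end, the machine has to buffer the most recent 2 symbols. Make each state the string of the last up-to-2 symbols read; on input `x` shift the window left and append `x`. Accept when the buffered window has length 2 and begins with `1`.
       0  1 
>  A   B  C 
   B   D  E 
   C   F  G 
   D   D  E 
   E   F  G 
 * F   D  E 
 * G   F  G 
(> = start, * = accepting)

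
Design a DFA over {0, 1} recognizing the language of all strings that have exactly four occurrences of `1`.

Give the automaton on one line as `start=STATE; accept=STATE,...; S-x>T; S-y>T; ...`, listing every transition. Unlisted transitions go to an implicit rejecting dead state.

Count `1`s, saturating at 5: states q0 through q4 mean 0 through 4 `1`s seen; q5 means more than 4. Each `1` increments (capped at q5); other symbols loop. Accept from {q4}.
6 states suffice.
        0   1  
>  q0   q0  q1 
   q1   q1  q2 
   q2   q2  q3 
   q3   q3  q4 
 * q4   q4  q5 
   q5   q5  q5 
(> = start, * = accepting)

start=q0; accept=q4; q0-0>q0; q0-1>q1; q1-0>q1; q1-1>q2; q2-0>q2; q2-1>q3; q3-0>q3; q3-1>q4; q4-0>q4; q4-1>q5; q5-0>q5; q5-1>q5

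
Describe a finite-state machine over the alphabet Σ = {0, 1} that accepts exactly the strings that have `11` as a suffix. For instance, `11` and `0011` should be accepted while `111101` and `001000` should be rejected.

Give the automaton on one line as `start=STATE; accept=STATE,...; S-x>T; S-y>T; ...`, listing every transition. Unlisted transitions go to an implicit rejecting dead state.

start=A; accept=C; A-0>A; A-1>B; B-0>A; B-1>C; C-0>A; C-1>C

Remember how much of `11` the current input suffix matches. State A means no match yet; B means the last symbol is `1`; C means the last 2 symbols are `11`. Only C accepts. On a mismatch, fall back to the longest proper suffix that is still a prefix of `11`.
       0  1 
>  A   A  B 
   B   A  C 
 * C   A  C 
(> = start, * = accepting)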